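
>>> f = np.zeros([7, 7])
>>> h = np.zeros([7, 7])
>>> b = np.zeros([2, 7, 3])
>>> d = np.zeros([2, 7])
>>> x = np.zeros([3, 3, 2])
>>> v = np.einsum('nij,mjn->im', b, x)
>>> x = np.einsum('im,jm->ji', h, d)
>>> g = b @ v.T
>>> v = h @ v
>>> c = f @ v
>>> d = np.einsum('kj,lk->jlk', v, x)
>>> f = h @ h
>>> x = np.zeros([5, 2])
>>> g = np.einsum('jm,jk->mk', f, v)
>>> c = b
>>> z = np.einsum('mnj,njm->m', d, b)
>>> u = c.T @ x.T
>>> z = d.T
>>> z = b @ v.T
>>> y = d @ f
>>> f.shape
(7, 7)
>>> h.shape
(7, 7)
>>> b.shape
(2, 7, 3)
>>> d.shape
(3, 2, 7)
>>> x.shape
(5, 2)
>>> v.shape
(7, 3)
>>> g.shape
(7, 3)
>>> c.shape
(2, 7, 3)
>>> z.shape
(2, 7, 7)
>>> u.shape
(3, 7, 5)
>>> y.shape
(3, 2, 7)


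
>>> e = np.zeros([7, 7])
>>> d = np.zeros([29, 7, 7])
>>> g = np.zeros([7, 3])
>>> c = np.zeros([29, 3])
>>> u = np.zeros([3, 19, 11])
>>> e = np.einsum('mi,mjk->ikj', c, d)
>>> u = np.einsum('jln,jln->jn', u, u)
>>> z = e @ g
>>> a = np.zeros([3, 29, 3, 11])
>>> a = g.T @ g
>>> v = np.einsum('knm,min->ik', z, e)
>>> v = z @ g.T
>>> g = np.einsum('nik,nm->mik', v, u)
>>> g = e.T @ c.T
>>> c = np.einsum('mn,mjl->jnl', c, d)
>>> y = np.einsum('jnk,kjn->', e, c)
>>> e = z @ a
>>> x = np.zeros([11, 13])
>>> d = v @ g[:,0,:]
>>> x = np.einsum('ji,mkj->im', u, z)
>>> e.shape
(3, 7, 3)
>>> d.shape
(3, 7, 29)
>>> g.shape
(7, 7, 29)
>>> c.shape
(7, 3, 7)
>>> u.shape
(3, 11)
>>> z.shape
(3, 7, 3)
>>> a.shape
(3, 3)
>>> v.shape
(3, 7, 7)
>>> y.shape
()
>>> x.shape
(11, 3)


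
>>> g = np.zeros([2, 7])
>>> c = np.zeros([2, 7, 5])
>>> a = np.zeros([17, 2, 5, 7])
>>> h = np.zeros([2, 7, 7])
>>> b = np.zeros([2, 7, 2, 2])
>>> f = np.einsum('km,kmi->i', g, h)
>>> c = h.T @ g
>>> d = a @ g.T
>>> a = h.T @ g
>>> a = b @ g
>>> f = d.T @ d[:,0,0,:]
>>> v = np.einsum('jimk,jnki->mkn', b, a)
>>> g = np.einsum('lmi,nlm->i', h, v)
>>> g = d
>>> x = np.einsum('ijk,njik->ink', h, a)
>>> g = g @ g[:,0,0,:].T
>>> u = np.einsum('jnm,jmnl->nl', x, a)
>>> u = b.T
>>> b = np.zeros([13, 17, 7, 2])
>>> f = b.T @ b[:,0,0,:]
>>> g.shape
(17, 2, 5, 17)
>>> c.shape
(7, 7, 7)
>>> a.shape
(2, 7, 2, 7)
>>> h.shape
(2, 7, 7)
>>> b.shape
(13, 17, 7, 2)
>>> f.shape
(2, 7, 17, 2)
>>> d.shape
(17, 2, 5, 2)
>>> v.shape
(2, 2, 7)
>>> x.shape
(2, 2, 7)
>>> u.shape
(2, 2, 7, 2)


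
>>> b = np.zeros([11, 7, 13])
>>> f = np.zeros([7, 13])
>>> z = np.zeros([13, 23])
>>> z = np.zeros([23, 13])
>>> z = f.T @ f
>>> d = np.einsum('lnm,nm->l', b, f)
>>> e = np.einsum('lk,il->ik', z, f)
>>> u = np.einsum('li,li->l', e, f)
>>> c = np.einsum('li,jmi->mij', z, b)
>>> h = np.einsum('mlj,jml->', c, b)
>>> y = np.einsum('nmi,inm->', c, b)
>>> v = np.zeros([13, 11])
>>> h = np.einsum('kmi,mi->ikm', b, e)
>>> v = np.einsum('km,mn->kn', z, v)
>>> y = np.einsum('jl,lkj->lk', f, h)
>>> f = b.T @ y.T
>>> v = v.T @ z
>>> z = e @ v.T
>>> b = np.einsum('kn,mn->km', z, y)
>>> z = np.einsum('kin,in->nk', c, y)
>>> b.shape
(7, 13)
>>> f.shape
(13, 7, 13)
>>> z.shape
(11, 7)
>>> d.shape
(11,)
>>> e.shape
(7, 13)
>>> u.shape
(7,)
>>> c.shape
(7, 13, 11)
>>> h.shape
(13, 11, 7)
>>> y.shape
(13, 11)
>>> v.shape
(11, 13)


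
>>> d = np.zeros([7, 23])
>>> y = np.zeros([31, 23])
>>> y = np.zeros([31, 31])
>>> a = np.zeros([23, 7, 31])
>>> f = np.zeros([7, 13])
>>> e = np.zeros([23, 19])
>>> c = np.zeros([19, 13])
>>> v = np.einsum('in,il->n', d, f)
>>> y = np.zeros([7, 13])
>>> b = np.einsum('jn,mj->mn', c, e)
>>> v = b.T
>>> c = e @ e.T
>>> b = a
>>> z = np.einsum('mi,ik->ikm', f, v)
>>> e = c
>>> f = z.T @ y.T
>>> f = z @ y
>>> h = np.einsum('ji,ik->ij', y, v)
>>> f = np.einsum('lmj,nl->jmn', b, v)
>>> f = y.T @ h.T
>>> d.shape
(7, 23)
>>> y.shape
(7, 13)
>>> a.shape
(23, 7, 31)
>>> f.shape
(13, 13)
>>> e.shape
(23, 23)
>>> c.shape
(23, 23)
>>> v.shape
(13, 23)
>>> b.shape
(23, 7, 31)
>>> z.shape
(13, 23, 7)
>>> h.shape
(13, 7)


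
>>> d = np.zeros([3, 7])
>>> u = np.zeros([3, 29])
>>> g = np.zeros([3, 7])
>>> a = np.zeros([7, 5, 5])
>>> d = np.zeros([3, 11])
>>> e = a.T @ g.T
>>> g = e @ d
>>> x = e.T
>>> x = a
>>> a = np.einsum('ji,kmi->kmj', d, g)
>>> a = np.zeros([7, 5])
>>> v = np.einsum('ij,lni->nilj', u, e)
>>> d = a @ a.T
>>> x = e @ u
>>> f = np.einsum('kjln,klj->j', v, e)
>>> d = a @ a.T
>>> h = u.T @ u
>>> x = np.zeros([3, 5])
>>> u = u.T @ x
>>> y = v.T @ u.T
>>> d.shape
(7, 7)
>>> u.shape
(29, 5)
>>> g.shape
(5, 5, 11)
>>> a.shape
(7, 5)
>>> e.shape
(5, 5, 3)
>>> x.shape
(3, 5)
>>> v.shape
(5, 3, 5, 29)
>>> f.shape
(3,)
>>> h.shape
(29, 29)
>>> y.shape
(29, 5, 3, 29)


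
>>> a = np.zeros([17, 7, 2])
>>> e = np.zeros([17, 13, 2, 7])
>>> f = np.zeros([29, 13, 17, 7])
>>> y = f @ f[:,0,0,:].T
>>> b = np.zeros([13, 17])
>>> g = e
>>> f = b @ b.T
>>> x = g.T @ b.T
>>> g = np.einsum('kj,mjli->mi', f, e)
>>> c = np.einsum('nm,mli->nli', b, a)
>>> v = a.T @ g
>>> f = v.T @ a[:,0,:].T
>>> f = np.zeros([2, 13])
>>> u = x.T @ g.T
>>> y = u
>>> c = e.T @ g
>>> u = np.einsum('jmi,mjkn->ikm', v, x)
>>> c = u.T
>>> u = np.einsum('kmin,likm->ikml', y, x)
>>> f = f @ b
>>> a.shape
(17, 7, 2)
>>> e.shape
(17, 13, 2, 7)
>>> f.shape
(2, 17)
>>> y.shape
(13, 13, 2, 17)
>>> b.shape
(13, 17)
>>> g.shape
(17, 7)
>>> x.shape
(7, 2, 13, 13)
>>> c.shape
(7, 13, 7)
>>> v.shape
(2, 7, 7)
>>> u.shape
(2, 13, 13, 7)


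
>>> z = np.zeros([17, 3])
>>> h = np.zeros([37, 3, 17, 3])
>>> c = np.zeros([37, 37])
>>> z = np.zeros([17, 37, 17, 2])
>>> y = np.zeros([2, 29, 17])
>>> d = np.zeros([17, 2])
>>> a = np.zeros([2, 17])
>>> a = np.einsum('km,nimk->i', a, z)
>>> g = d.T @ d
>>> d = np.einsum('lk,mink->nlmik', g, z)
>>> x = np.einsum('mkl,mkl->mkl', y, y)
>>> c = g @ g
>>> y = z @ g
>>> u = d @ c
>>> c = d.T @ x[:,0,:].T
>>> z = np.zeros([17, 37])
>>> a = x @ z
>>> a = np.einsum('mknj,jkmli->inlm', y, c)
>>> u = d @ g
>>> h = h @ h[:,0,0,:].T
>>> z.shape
(17, 37)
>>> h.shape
(37, 3, 17, 37)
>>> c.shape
(2, 37, 17, 2, 2)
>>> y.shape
(17, 37, 17, 2)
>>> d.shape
(17, 2, 17, 37, 2)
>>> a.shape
(2, 17, 2, 17)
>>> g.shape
(2, 2)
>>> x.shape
(2, 29, 17)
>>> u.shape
(17, 2, 17, 37, 2)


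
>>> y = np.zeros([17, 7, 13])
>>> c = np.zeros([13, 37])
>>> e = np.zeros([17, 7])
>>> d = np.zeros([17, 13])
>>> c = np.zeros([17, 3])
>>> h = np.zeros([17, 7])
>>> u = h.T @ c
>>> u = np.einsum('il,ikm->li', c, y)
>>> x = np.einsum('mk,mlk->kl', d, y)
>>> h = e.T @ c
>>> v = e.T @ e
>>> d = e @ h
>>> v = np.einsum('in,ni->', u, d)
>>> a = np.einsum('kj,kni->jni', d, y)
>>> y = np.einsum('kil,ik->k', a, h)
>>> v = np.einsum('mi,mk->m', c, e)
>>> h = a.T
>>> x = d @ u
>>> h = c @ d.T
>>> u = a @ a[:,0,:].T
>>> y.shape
(3,)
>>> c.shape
(17, 3)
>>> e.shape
(17, 7)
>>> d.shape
(17, 3)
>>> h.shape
(17, 17)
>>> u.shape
(3, 7, 3)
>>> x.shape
(17, 17)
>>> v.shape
(17,)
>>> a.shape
(3, 7, 13)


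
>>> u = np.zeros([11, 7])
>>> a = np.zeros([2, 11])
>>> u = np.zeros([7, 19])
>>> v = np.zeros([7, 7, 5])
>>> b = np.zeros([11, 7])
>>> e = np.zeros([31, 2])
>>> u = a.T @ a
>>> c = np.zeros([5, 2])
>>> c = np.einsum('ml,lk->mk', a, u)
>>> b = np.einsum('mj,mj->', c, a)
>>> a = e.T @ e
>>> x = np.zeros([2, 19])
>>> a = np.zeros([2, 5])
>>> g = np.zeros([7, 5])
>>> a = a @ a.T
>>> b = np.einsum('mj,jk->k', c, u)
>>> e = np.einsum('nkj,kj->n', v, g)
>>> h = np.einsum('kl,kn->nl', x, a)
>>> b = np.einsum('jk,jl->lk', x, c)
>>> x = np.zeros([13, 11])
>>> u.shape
(11, 11)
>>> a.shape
(2, 2)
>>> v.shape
(7, 7, 5)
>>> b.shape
(11, 19)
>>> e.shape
(7,)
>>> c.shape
(2, 11)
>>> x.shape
(13, 11)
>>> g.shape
(7, 5)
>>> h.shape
(2, 19)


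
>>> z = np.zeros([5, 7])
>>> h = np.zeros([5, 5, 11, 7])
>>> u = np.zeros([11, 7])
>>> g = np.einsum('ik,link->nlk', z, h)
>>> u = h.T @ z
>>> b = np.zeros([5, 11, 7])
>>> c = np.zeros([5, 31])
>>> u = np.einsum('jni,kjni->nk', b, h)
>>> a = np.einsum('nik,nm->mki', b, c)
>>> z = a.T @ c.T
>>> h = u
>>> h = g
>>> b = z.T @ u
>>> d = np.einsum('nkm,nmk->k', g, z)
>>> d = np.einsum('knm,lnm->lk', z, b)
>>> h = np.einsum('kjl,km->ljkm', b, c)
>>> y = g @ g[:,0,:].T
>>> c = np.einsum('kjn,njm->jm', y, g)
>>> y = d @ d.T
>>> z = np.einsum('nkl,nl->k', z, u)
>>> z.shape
(7,)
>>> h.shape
(5, 7, 5, 31)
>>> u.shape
(11, 5)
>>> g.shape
(11, 5, 7)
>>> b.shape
(5, 7, 5)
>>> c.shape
(5, 7)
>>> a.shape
(31, 7, 11)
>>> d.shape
(5, 11)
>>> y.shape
(5, 5)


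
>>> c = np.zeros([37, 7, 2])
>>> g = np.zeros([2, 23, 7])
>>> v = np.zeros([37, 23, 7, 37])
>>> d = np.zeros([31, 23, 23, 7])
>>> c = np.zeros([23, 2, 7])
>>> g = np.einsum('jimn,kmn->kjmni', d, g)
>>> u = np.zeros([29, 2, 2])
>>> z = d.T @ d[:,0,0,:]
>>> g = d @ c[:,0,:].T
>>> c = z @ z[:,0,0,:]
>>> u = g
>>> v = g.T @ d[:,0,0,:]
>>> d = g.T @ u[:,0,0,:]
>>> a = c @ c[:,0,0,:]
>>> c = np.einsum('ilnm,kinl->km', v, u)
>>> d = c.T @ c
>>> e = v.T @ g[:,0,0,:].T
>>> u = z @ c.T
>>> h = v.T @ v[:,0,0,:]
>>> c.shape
(31, 7)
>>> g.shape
(31, 23, 23, 23)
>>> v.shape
(23, 23, 23, 7)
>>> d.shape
(7, 7)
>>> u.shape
(7, 23, 23, 31)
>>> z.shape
(7, 23, 23, 7)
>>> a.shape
(7, 23, 23, 7)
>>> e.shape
(7, 23, 23, 31)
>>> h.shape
(7, 23, 23, 7)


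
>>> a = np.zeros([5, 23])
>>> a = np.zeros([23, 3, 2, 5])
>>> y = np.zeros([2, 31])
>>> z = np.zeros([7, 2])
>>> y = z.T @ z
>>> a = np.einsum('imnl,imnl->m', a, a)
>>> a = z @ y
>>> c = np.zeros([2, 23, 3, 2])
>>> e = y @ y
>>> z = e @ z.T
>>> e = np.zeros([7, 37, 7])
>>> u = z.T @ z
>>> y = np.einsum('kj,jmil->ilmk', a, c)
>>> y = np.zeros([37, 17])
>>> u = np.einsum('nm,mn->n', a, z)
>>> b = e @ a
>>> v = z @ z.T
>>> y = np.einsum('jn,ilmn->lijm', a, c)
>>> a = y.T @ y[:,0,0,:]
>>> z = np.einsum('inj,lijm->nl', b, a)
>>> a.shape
(3, 7, 2, 3)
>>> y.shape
(23, 2, 7, 3)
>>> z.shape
(37, 3)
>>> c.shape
(2, 23, 3, 2)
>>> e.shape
(7, 37, 7)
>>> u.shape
(7,)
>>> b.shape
(7, 37, 2)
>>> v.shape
(2, 2)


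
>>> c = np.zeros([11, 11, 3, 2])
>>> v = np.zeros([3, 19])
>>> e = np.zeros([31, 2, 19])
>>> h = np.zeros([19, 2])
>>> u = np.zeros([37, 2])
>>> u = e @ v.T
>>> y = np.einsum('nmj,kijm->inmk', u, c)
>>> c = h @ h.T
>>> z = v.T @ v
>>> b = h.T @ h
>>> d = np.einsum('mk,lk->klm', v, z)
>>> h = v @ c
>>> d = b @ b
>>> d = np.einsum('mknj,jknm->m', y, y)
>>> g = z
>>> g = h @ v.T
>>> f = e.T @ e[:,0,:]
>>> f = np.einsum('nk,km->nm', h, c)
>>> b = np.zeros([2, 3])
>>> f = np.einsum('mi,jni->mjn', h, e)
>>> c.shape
(19, 19)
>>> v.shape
(3, 19)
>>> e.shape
(31, 2, 19)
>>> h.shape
(3, 19)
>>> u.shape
(31, 2, 3)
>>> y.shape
(11, 31, 2, 11)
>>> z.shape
(19, 19)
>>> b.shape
(2, 3)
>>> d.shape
(11,)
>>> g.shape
(3, 3)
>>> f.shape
(3, 31, 2)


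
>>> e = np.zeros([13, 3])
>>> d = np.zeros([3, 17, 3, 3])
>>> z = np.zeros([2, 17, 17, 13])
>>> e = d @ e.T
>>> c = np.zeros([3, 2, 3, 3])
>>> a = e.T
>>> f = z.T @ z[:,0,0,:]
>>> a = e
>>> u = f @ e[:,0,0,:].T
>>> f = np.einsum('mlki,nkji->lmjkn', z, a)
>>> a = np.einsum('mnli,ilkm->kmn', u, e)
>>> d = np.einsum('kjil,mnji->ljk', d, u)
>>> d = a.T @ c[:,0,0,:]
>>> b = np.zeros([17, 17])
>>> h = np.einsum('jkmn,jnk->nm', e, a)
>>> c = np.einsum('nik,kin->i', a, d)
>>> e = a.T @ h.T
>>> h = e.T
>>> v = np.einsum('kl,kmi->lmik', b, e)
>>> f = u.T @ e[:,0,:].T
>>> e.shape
(17, 13, 13)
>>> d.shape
(17, 13, 3)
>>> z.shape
(2, 17, 17, 13)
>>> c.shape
(13,)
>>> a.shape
(3, 13, 17)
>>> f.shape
(3, 17, 17, 17)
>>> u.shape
(13, 17, 17, 3)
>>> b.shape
(17, 17)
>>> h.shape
(13, 13, 17)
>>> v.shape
(17, 13, 13, 17)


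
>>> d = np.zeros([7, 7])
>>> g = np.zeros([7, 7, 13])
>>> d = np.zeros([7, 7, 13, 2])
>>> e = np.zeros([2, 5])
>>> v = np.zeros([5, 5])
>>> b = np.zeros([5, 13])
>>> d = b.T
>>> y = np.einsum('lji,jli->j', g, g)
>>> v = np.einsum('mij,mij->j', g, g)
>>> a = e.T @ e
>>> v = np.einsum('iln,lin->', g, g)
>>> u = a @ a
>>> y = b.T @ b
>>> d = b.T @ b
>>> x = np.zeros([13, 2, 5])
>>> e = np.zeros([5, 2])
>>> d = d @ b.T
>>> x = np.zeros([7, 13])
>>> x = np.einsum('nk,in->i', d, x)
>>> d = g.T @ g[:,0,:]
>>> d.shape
(13, 7, 13)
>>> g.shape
(7, 7, 13)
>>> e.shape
(5, 2)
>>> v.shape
()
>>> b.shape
(5, 13)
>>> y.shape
(13, 13)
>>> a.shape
(5, 5)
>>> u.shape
(5, 5)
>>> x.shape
(7,)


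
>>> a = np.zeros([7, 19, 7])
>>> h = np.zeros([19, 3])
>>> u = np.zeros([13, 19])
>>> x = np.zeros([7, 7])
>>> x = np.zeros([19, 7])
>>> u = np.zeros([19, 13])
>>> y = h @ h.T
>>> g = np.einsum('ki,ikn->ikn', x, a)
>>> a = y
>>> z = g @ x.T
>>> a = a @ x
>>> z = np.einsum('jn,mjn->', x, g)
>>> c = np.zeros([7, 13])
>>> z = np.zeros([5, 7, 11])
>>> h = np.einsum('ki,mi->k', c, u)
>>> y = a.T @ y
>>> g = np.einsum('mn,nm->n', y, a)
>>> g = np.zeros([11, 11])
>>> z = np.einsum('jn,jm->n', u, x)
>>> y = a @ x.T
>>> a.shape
(19, 7)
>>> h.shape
(7,)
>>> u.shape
(19, 13)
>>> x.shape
(19, 7)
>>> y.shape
(19, 19)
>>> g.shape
(11, 11)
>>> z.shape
(13,)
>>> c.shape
(7, 13)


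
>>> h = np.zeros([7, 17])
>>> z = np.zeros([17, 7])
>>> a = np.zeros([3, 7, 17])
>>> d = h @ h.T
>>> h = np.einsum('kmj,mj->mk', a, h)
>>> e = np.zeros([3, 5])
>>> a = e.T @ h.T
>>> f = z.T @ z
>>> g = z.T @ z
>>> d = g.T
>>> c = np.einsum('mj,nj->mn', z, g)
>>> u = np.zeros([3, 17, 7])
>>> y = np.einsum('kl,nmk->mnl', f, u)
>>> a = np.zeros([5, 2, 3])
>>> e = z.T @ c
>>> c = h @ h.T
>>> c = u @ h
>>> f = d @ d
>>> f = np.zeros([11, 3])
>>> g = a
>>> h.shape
(7, 3)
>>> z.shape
(17, 7)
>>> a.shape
(5, 2, 3)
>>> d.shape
(7, 7)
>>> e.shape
(7, 7)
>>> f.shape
(11, 3)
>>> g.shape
(5, 2, 3)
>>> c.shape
(3, 17, 3)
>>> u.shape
(3, 17, 7)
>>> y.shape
(17, 3, 7)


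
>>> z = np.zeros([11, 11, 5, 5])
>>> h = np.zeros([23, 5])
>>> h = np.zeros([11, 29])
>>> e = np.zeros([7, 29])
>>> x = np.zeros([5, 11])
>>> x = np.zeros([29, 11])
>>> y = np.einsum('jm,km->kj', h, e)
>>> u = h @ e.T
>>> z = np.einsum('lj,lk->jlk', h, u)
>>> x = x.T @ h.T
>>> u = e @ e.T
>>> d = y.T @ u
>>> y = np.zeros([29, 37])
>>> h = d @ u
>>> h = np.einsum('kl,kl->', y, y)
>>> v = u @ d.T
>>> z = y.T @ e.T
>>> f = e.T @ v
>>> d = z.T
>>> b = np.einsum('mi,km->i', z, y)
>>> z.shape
(37, 7)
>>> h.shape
()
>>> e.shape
(7, 29)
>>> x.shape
(11, 11)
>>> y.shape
(29, 37)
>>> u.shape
(7, 7)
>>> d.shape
(7, 37)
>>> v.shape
(7, 11)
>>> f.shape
(29, 11)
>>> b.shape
(7,)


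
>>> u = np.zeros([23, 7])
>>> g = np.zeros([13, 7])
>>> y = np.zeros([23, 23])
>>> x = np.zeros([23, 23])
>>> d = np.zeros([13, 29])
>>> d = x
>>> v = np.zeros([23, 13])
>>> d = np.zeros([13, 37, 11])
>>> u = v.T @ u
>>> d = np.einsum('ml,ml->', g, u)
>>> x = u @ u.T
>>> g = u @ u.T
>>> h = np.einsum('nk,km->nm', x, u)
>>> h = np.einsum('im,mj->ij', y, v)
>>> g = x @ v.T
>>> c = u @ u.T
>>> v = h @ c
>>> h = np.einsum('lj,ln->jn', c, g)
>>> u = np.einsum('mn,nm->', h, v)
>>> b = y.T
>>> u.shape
()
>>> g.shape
(13, 23)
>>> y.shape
(23, 23)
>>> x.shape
(13, 13)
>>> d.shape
()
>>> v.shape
(23, 13)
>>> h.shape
(13, 23)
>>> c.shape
(13, 13)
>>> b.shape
(23, 23)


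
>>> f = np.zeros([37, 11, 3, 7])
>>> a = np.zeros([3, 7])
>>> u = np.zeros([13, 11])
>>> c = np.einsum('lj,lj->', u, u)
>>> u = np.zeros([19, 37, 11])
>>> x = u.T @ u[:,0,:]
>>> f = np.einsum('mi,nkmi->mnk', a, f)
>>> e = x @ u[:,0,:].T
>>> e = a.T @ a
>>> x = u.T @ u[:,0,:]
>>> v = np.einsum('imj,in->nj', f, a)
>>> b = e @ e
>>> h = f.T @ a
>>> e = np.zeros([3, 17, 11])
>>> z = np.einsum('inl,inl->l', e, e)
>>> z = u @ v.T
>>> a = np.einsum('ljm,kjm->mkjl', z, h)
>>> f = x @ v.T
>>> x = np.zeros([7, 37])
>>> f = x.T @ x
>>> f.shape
(37, 37)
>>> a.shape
(7, 11, 37, 19)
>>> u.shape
(19, 37, 11)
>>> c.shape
()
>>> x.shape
(7, 37)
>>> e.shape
(3, 17, 11)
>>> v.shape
(7, 11)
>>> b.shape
(7, 7)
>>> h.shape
(11, 37, 7)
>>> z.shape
(19, 37, 7)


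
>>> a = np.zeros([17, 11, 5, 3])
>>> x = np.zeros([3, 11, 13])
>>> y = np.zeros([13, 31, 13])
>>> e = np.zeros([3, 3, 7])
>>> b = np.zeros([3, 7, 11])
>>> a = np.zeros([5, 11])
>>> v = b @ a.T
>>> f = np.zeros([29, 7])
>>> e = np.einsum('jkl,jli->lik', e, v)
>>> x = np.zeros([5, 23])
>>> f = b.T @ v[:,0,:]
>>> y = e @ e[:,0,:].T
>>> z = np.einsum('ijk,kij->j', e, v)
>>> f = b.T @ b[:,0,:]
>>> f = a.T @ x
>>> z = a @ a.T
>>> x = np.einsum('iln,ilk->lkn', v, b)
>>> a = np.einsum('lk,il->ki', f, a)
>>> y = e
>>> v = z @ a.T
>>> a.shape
(23, 5)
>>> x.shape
(7, 11, 5)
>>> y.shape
(7, 5, 3)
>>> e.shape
(7, 5, 3)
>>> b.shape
(3, 7, 11)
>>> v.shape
(5, 23)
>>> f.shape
(11, 23)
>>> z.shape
(5, 5)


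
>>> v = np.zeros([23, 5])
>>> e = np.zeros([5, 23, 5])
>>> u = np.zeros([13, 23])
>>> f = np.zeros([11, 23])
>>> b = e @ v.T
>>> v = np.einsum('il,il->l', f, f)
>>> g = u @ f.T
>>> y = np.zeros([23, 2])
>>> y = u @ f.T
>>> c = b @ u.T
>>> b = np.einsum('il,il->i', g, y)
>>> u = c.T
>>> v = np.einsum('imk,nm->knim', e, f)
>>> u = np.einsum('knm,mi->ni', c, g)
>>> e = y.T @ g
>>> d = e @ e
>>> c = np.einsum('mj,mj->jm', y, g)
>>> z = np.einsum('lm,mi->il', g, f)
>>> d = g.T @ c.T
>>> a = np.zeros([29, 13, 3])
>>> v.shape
(5, 11, 5, 23)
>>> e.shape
(11, 11)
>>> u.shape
(23, 11)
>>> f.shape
(11, 23)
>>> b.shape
(13,)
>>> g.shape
(13, 11)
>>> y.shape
(13, 11)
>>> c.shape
(11, 13)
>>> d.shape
(11, 11)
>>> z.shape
(23, 13)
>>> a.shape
(29, 13, 3)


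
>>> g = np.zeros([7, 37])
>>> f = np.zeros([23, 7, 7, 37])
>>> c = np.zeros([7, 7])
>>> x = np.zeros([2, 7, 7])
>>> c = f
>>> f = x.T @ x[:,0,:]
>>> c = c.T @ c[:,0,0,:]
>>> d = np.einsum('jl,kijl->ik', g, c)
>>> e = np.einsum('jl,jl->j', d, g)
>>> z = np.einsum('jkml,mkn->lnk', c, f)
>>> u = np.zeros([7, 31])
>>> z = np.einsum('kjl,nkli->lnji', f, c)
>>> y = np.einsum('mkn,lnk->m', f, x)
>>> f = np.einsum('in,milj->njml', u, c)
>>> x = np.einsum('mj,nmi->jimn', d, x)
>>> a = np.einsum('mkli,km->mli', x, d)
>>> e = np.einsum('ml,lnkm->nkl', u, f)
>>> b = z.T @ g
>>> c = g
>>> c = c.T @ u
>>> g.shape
(7, 37)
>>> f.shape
(31, 37, 37, 7)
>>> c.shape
(37, 31)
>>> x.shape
(37, 7, 7, 2)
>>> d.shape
(7, 37)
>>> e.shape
(37, 37, 31)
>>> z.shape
(7, 37, 7, 37)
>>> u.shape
(7, 31)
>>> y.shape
(7,)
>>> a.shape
(37, 7, 2)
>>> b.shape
(37, 7, 37, 37)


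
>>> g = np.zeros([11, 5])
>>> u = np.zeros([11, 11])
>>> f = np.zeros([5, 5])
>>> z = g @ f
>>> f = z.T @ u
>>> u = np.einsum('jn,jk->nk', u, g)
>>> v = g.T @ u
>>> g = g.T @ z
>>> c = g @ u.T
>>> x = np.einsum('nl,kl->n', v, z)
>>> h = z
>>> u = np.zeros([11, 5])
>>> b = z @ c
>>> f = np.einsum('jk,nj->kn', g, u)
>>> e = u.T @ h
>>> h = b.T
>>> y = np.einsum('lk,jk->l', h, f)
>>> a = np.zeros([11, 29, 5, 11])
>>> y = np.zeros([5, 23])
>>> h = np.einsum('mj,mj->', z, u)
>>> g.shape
(5, 5)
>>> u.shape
(11, 5)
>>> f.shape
(5, 11)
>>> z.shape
(11, 5)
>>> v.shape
(5, 5)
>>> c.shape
(5, 11)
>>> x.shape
(5,)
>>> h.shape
()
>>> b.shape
(11, 11)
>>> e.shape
(5, 5)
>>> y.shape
(5, 23)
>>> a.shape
(11, 29, 5, 11)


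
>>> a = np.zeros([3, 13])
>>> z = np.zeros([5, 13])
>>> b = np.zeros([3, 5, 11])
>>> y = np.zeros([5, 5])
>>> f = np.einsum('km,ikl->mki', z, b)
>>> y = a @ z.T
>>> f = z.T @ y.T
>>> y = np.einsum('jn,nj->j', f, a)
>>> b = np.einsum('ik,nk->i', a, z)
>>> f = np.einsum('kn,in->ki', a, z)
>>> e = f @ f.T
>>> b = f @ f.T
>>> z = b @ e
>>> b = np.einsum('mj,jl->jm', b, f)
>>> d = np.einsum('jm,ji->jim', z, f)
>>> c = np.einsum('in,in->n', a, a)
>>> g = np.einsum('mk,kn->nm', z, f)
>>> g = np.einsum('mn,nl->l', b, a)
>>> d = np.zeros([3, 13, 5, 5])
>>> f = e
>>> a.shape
(3, 13)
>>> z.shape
(3, 3)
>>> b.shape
(3, 3)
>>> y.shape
(13,)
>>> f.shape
(3, 3)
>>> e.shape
(3, 3)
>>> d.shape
(3, 13, 5, 5)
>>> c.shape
(13,)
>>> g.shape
(13,)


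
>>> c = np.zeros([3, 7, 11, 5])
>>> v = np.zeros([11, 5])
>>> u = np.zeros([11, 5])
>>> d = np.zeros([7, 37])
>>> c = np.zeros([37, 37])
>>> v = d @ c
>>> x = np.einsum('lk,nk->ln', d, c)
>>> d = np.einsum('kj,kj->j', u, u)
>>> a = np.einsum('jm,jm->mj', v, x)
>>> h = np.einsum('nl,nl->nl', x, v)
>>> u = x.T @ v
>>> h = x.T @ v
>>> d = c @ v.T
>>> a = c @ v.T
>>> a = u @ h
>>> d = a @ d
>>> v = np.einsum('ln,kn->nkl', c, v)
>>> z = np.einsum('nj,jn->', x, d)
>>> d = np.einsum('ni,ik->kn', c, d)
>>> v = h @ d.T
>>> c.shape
(37, 37)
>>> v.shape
(37, 7)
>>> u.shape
(37, 37)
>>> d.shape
(7, 37)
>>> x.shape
(7, 37)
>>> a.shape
(37, 37)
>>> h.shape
(37, 37)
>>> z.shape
()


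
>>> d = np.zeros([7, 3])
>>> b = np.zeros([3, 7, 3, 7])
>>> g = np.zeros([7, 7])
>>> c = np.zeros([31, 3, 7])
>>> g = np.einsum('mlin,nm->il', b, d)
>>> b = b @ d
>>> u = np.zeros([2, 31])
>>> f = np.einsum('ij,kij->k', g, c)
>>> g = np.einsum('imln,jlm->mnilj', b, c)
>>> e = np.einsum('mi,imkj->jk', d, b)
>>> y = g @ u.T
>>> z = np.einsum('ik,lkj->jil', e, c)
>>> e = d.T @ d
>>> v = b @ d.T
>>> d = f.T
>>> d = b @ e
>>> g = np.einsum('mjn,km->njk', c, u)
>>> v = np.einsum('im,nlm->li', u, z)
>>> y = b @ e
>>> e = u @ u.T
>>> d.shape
(3, 7, 3, 3)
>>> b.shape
(3, 7, 3, 3)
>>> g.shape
(7, 3, 2)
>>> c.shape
(31, 3, 7)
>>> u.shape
(2, 31)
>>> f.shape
(31,)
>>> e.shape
(2, 2)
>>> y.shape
(3, 7, 3, 3)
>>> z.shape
(7, 3, 31)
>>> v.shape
(3, 2)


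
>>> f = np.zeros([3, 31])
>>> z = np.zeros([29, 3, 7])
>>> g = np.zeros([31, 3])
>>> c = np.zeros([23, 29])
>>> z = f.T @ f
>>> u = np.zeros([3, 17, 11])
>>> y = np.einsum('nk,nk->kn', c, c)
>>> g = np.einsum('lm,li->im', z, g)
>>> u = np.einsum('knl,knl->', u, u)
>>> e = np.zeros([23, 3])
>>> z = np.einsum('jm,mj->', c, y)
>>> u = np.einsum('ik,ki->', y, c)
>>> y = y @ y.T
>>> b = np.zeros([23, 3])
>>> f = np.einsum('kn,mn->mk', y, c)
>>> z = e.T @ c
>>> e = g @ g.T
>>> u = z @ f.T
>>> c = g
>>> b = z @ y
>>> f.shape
(23, 29)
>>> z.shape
(3, 29)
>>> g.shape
(3, 31)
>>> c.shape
(3, 31)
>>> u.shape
(3, 23)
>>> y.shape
(29, 29)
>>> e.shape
(3, 3)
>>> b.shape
(3, 29)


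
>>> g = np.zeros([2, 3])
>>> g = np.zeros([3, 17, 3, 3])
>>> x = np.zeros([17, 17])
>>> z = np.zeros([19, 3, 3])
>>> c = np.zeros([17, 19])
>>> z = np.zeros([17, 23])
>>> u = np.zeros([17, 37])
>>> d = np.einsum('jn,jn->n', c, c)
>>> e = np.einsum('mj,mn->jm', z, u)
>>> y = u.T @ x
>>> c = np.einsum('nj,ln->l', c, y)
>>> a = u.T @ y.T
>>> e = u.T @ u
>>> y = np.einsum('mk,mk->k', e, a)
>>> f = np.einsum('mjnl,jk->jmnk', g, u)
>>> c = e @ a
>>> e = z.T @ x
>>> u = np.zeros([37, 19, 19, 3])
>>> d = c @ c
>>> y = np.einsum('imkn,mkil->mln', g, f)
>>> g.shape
(3, 17, 3, 3)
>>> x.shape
(17, 17)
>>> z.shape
(17, 23)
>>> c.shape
(37, 37)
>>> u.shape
(37, 19, 19, 3)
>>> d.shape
(37, 37)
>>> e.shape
(23, 17)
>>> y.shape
(17, 37, 3)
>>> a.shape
(37, 37)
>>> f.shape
(17, 3, 3, 37)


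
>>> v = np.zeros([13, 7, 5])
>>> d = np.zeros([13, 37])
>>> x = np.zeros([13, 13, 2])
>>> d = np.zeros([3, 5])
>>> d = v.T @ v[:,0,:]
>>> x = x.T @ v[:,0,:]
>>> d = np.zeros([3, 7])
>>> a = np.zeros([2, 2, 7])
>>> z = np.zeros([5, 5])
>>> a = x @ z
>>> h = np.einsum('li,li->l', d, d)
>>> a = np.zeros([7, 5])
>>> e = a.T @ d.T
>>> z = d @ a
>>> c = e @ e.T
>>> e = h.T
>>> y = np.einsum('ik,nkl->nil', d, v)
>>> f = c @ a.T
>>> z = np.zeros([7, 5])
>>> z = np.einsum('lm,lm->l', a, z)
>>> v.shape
(13, 7, 5)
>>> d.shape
(3, 7)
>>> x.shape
(2, 13, 5)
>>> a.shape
(7, 5)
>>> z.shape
(7,)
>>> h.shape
(3,)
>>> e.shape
(3,)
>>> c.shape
(5, 5)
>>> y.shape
(13, 3, 5)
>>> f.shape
(5, 7)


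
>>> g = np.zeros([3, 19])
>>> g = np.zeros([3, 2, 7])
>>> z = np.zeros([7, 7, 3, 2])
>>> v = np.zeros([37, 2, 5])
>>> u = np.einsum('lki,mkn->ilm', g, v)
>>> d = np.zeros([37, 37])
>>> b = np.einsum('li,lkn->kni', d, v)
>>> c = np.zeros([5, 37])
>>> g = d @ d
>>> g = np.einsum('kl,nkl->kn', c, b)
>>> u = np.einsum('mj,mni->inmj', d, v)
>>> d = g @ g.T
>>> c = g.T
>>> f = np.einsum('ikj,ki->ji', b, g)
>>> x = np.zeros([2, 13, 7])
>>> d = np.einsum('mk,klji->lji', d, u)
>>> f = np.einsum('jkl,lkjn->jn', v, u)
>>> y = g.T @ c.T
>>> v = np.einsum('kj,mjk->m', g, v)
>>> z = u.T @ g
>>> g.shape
(5, 2)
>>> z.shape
(37, 37, 2, 2)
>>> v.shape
(37,)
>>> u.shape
(5, 2, 37, 37)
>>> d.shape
(2, 37, 37)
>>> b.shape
(2, 5, 37)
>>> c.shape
(2, 5)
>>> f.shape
(37, 37)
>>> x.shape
(2, 13, 7)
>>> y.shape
(2, 2)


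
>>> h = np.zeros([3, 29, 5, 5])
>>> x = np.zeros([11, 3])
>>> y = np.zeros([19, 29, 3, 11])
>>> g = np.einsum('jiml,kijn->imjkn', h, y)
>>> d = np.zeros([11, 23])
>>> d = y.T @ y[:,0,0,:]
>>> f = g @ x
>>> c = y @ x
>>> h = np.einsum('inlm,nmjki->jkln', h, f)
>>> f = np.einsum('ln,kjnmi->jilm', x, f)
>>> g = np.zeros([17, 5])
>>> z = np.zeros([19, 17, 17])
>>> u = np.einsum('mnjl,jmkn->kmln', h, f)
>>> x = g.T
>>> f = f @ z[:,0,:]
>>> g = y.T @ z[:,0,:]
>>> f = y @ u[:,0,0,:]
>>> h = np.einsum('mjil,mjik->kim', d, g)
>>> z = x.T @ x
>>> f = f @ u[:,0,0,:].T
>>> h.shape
(17, 29, 11)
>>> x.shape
(5, 17)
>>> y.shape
(19, 29, 3, 11)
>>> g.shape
(11, 3, 29, 17)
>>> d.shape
(11, 3, 29, 11)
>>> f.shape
(19, 29, 3, 11)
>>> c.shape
(19, 29, 3, 3)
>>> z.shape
(17, 17)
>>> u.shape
(11, 3, 29, 19)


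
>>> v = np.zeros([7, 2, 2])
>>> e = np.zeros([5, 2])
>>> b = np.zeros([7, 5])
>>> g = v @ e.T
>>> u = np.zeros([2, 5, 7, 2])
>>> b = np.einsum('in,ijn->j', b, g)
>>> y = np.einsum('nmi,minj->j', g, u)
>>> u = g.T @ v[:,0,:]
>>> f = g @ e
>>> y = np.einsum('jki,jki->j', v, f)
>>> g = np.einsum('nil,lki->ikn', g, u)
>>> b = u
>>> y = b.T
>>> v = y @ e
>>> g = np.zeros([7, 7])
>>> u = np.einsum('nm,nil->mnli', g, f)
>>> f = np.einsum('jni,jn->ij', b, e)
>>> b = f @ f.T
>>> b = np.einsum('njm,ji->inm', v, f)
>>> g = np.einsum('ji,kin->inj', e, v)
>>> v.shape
(2, 2, 2)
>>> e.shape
(5, 2)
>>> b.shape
(5, 2, 2)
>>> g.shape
(2, 2, 5)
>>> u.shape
(7, 7, 2, 2)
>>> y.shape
(2, 2, 5)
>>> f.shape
(2, 5)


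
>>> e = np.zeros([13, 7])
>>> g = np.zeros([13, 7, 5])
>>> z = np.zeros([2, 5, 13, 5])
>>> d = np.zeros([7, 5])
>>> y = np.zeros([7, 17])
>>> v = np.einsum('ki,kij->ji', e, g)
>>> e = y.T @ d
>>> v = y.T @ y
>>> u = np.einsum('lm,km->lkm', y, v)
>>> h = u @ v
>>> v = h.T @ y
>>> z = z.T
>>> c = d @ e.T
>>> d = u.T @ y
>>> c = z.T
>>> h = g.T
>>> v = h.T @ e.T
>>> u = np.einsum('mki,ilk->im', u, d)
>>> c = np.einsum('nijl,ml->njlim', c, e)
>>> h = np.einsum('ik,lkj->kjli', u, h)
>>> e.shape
(17, 5)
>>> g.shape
(13, 7, 5)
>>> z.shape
(5, 13, 5, 2)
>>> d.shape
(17, 17, 17)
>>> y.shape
(7, 17)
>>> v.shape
(13, 7, 17)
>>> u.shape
(17, 7)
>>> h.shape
(7, 13, 5, 17)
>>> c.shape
(2, 13, 5, 5, 17)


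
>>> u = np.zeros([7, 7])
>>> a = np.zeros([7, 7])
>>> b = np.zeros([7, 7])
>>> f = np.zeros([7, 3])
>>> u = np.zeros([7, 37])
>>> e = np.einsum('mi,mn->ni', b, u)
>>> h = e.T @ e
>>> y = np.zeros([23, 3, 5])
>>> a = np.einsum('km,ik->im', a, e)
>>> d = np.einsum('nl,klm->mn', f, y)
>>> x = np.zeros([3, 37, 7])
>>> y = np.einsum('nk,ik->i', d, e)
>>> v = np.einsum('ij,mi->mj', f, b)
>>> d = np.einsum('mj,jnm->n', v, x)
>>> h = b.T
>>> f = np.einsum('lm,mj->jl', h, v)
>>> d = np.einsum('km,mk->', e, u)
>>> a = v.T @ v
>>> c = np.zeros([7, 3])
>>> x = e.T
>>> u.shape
(7, 37)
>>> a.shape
(3, 3)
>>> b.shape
(7, 7)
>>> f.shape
(3, 7)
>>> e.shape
(37, 7)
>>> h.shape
(7, 7)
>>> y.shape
(37,)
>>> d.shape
()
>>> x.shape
(7, 37)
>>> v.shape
(7, 3)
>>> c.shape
(7, 3)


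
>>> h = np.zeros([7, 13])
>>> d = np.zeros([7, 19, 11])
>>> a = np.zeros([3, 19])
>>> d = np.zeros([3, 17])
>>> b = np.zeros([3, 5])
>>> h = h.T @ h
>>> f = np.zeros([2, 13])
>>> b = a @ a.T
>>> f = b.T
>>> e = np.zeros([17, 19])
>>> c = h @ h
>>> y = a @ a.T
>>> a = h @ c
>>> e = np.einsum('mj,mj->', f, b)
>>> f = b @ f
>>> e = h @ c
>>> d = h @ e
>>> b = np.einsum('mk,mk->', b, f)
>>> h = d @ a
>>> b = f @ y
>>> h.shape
(13, 13)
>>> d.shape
(13, 13)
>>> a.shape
(13, 13)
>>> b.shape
(3, 3)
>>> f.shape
(3, 3)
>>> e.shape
(13, 13)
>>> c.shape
(13, 13)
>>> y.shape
(3, 3)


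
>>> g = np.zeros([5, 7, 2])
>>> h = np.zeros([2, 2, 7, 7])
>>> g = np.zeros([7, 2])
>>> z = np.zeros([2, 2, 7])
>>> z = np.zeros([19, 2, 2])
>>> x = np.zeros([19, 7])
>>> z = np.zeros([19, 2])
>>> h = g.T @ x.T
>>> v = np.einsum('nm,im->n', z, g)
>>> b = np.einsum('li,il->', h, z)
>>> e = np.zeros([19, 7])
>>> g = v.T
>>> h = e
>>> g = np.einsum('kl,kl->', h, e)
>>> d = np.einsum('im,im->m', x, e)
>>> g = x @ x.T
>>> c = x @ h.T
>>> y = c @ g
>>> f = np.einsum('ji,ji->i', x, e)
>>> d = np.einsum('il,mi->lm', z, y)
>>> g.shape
(19, 19)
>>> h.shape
(19, 7)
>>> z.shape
(19, 2)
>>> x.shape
(19, 7)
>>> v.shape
(19,)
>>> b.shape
()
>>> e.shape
(19, 7)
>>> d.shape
(2, 19)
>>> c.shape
(19, 19)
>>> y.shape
(19, 19)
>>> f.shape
(7,)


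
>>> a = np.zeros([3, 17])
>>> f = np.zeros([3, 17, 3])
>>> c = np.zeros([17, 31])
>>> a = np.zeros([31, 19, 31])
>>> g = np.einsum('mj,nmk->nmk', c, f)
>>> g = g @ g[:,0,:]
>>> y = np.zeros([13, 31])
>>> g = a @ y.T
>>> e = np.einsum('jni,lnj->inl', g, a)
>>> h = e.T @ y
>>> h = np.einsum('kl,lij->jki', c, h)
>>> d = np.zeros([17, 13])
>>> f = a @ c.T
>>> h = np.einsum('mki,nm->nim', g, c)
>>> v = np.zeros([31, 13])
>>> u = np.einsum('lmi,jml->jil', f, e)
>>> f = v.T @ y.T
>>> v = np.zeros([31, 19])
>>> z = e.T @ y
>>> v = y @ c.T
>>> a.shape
(31, 19, 31)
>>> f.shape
(13, 13)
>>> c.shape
(17, 31)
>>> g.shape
(31, 19, 13)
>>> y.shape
(13, 31)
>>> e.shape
(13, 19, 31)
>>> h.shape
(17, 13, 31)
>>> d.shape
(17, 13)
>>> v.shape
(13, 17)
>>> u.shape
(13, 17, 31)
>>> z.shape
(31, 19, 31)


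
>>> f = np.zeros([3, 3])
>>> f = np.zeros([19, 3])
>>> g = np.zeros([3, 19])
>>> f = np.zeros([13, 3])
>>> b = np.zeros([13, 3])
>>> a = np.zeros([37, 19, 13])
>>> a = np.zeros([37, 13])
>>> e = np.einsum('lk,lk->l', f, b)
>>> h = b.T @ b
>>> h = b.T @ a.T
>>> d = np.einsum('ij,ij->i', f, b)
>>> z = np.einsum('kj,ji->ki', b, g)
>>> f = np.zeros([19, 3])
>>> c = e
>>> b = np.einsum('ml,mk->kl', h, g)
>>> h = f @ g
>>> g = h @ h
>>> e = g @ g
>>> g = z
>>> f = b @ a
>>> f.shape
(19, 13)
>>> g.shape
(13, 19)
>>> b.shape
(19, 37)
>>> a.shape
(37, 13)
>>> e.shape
(19, 19)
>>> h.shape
(19, 19)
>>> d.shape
(13,)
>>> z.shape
(13, 19)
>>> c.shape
(13,)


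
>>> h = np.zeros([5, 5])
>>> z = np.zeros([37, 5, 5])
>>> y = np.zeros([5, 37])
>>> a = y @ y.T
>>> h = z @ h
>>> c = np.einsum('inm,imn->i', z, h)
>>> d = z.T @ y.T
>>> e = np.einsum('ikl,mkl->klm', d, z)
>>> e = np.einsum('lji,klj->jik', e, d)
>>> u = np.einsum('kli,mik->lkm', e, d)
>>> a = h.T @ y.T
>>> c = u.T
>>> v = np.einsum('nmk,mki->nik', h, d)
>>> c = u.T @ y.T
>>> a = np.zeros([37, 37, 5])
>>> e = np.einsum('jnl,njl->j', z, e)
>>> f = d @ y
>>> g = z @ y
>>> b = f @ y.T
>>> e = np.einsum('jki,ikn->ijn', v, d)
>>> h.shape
(37, 5, 5)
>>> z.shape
(37, 5, 5)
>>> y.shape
(5, 37)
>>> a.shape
(37, 37, 5)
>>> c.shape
(5, 5, 5)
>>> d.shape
(5, 5, 5)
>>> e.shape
(5, 37, 5)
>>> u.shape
(37, 5, 5)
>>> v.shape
(37, 5, 5)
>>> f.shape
(5, 5, 37)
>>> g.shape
(37, 5, 37)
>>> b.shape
(5, 5, 5)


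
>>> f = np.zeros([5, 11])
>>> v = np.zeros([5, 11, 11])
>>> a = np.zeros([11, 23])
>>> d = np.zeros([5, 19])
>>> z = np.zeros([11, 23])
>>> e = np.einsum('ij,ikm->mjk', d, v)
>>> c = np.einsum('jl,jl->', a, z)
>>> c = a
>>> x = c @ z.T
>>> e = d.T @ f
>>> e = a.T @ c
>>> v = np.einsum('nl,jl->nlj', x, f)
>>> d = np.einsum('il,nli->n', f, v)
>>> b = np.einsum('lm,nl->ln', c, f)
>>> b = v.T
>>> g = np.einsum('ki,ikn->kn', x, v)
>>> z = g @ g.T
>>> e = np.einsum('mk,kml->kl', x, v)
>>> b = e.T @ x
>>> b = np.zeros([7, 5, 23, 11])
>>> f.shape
(5, 11)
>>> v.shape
(11, 11, 5)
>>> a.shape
(11, 23)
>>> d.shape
(11,)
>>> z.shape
(11, 11)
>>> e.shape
(11, 5)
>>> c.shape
(11, 23)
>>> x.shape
(11, 11)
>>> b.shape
(7, 5, 23, 11)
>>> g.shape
(11, 5)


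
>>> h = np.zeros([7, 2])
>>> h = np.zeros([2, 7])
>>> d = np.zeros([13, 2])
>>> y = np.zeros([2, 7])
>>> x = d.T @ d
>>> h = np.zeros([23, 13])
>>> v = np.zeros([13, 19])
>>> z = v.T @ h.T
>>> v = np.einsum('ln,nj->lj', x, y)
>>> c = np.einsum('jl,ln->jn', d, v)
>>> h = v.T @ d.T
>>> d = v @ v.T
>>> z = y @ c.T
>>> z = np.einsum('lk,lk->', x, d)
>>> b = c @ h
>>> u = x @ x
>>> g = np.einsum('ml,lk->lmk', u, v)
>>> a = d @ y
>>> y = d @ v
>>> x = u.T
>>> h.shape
(7, 13)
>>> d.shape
(2, 2)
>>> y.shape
(2, 7)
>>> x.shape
(2, 2)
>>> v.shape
(2, 7)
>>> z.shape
()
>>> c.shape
(13, 7)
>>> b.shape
(13, 13)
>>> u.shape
(2, 2)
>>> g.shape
(2, 2, 7)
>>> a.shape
(2, 7)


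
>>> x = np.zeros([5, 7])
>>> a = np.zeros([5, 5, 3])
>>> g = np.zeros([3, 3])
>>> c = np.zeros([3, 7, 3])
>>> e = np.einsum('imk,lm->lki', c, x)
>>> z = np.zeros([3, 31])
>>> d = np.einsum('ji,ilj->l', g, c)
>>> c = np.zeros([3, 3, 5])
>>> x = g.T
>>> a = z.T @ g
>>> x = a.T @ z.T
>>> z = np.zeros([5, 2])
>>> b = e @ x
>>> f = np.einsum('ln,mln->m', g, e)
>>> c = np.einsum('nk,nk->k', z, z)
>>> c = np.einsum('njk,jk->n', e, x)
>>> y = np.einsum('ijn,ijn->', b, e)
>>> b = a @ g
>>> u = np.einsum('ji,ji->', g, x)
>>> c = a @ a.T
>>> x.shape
(3, 3)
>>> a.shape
(31, 3)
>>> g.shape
(3, 3)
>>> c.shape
(31, 31)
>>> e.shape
(5, 3, 3)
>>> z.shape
(5, 2)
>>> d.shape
(7,)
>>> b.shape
(31, 3)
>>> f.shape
(5,)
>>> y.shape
()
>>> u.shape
()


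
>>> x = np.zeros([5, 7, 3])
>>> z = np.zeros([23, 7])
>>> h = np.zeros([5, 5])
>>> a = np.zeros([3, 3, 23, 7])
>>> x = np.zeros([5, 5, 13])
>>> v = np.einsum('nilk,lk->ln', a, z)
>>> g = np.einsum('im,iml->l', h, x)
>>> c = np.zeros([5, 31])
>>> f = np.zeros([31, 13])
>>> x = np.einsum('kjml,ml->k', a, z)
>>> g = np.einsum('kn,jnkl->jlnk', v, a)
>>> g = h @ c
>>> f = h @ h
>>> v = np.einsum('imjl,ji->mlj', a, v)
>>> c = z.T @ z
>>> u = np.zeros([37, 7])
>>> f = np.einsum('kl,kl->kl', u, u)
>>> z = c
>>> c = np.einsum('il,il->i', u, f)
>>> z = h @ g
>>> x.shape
(3,)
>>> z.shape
(5, 31)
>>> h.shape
(5, 5)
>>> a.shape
(3, 3, 23, 7)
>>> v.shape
(3, 7, 23)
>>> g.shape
(5, 31)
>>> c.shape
(37,)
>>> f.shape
(37, 7)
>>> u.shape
(37, 7)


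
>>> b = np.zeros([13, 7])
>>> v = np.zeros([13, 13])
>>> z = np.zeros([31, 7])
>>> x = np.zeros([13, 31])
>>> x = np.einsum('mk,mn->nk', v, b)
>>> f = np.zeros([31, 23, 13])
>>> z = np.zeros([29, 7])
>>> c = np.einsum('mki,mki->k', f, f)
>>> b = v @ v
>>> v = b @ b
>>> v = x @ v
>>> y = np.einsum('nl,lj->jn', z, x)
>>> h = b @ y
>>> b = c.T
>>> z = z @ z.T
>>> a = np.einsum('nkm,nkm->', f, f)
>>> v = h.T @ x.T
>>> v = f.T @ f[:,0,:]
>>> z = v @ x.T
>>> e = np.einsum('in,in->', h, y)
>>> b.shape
(23,)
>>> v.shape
(13, 23, 13)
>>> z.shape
(13, 23, 7)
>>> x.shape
(7, 13)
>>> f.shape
(31, 23, 13)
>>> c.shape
(23,)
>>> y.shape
(13, 29)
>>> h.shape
(13, 29)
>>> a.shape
()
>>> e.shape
()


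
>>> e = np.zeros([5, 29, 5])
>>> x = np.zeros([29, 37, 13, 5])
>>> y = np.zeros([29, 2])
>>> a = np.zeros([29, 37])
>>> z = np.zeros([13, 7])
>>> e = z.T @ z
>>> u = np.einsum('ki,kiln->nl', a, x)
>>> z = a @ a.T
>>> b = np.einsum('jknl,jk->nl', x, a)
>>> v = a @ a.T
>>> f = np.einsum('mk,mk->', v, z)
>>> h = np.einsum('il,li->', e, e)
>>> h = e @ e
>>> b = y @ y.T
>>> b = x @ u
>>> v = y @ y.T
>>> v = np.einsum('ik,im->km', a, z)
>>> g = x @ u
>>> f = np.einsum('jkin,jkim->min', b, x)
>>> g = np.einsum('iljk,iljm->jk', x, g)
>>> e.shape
(7, 7)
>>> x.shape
(29, 37, 13, 5)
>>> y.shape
(29, 2)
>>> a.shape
(29, 37)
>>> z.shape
(29, 29)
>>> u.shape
(5, 13)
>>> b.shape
(29, 37, 13, 13)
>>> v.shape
(37, 29)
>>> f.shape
(5, 13, 13)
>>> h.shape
(7, 7)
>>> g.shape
(13, 5)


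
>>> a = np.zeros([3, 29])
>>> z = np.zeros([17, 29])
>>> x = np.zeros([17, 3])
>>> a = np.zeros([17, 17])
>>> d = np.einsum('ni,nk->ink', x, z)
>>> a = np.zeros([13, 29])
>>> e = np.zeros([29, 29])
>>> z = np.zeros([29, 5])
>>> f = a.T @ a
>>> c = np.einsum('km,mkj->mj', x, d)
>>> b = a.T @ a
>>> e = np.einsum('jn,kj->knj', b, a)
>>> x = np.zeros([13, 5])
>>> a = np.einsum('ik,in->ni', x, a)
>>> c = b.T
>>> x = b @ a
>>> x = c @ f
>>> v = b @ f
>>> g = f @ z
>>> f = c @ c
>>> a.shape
(29, 13)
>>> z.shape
(29, 5)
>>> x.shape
(29, 29)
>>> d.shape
(3, 17, 29)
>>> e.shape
(13, 29, 29)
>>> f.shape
(29, 29)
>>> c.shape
(29, 29)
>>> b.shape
(29, 29)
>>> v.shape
(29, 29)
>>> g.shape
(29, 5)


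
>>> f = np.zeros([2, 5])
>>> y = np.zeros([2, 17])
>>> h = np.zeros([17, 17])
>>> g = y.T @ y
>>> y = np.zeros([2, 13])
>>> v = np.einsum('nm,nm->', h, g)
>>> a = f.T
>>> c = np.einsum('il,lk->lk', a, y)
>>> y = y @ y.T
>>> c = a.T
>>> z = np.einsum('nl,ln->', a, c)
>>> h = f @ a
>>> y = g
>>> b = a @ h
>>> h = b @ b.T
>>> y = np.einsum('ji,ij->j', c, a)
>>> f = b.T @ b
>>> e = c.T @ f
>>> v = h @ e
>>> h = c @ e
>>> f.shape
(2, 2)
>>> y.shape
(2,)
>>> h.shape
(2, 2)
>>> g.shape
(17, 17)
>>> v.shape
(5, 2)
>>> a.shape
(5, 2)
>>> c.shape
(2, 5)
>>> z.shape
()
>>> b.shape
(5, 2)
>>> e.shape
(5, 2)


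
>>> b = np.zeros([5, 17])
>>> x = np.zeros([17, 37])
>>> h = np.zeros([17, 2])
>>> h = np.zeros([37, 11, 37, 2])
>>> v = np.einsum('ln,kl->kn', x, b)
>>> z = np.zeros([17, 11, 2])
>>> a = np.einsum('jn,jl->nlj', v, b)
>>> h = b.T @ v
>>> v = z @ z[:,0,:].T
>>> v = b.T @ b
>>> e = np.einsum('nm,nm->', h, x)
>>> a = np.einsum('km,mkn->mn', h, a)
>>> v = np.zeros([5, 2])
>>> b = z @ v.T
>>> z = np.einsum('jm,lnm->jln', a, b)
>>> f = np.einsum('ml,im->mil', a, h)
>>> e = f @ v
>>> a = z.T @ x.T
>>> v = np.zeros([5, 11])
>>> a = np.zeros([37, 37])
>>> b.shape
(17, 11, 5)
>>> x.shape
(17, 37)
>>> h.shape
(17, 37)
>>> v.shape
(5, 11)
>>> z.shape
(37, 17, 11)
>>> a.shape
(37, 37)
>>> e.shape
(37, 17, 2)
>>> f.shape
(37, 17, 5)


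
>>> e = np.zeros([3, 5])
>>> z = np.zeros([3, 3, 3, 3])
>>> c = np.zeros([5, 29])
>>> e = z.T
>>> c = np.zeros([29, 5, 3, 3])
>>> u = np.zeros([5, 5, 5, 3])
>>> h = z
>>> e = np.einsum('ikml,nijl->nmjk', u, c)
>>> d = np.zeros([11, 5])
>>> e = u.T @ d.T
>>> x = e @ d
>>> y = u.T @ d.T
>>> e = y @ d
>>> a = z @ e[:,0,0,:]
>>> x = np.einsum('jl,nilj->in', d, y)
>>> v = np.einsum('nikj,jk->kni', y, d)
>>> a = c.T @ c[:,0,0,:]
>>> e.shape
(3, 5, 5, 5)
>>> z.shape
(3, 3, 3, 3)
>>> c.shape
(29, 5, 3, 3)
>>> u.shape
(5, 5, 5, 3)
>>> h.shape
(3, 3, 3, 3)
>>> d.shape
(11, 5)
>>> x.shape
(5, 3)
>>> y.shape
(3, 5, 5, 11)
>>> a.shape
(3, 3, 5, 3)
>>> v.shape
(5, 3, 5)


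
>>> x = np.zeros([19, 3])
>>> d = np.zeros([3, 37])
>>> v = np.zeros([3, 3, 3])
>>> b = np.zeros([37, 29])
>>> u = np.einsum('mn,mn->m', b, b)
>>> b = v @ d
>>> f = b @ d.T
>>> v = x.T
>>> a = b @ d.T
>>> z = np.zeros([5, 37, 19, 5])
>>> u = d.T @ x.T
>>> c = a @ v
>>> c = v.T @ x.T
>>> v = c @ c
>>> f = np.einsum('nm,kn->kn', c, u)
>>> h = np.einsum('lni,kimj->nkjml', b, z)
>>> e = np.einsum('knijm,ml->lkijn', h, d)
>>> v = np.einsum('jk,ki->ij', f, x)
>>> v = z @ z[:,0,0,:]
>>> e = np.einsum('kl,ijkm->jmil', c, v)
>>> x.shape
(19, 3)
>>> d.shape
(3, 37)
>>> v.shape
(5, 37, 19, 5)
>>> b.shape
(3, 3, 37)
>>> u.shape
(37, 19)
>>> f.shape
(37, 19)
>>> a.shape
(3, 3, 3)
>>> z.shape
(5, 37, 19, 5)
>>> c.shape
(19, 19)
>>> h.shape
(3, 5, 5, 19, 3)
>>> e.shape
(37, 5, 5, 19)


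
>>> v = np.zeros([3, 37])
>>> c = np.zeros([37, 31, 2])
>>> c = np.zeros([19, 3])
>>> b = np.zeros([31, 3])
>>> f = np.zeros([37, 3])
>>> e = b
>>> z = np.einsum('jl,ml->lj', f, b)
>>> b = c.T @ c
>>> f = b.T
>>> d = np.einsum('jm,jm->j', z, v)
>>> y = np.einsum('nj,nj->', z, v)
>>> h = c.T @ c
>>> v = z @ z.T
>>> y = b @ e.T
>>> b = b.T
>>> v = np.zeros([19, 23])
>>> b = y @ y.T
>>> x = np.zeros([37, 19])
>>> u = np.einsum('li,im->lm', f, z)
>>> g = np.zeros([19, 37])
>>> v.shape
(19, 23)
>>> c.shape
(19, 3)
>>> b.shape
(3, 3)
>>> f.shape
(3, 3)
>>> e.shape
(31, 3)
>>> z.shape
(3, 37)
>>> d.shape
(3,)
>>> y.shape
(3, 31)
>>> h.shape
(3, 3)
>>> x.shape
(37, 19)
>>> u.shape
(3, 37)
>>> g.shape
(19, 37)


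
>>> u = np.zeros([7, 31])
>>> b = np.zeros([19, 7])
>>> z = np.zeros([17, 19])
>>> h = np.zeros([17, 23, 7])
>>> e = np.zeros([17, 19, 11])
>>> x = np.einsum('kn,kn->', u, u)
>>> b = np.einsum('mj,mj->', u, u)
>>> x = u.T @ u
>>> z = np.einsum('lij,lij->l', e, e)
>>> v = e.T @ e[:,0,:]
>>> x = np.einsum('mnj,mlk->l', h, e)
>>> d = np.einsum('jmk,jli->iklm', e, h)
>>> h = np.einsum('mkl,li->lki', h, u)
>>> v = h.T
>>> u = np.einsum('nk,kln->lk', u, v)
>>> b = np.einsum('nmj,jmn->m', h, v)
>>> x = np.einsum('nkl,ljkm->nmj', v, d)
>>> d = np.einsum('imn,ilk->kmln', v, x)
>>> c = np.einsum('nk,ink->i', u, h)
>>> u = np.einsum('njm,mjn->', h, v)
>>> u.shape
()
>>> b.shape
(23,)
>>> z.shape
(17,)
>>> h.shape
(7, 23, 31)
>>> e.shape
(17, 19, 11)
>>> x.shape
(31, 19, 11)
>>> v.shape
(31, 23, 7)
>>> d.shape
(11, 23, 19, 7)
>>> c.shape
(7,)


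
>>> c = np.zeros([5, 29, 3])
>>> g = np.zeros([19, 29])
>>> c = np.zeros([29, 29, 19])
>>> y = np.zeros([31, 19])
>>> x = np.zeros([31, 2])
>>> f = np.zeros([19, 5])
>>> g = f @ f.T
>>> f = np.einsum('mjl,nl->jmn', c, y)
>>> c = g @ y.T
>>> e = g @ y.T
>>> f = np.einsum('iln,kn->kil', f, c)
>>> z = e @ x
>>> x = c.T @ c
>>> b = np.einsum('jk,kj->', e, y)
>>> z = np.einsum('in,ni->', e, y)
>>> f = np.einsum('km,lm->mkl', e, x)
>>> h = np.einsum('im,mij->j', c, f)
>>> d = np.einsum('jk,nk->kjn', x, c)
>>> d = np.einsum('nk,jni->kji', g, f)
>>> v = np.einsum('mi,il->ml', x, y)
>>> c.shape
(19, 31)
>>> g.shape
(19, 19)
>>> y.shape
(31, 19)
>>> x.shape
(31, 31)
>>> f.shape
(31, 19, 31)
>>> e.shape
(19, 31)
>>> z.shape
()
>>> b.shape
()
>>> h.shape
(31,)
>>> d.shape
(19, 31, 31)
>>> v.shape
(31, 19)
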